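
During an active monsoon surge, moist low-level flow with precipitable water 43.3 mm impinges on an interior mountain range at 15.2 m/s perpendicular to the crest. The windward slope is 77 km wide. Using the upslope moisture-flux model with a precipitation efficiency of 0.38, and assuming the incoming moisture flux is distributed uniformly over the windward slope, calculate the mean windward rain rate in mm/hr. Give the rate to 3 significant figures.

Incoming column moisture flux per unit ridge length: F = V × PW = 15.2 × 43.3 = 658.16 mm·m/s.
Spread over the 77 km slope with efficiency ε = 0.38: R = ε·F/W = 0.38 × 658.16 / 77000 m = 3.248e-03 mm/s.
R = 3.248e-03 × 3600 = 11.7 mm/hr.

R ≈ 11.7 mm/hr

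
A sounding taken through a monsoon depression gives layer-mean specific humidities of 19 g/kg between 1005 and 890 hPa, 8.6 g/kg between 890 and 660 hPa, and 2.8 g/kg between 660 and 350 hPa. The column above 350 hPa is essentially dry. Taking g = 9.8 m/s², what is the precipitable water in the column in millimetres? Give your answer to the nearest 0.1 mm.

Precipitable water is the column-integrated vapour mass per unit area: PW = (1/g) Σ q̄ Δp, with q in kg/kg and Δp in Pa (1 kg/m² of water = 1 mm).
Layer 1005–890 hPa: Δp = 115 hPa = 11500 Pa, q̄ = 0.019 kg/kg → 0.019 × 11500 / 9.8 = 22.30 mm
Layer 890–660 hPa: Δp = 230 hPa = 23000 Pa, q̄ = 0.0086 kg/kg → 0.0086 × 23000 / 9.8 = 20.18 mm
Layer 660–350 hPa: Δp = 310 hPa = 31000 Pa, q̄ = 0.0028 kg/kg → 0.0028 × 31000 / 9.8 = 8.86 mm
PW = 22.30 + 20.18 + 8.86 = 51.34 ≈ 51.3 mm.

PW ≈ 51.3 mm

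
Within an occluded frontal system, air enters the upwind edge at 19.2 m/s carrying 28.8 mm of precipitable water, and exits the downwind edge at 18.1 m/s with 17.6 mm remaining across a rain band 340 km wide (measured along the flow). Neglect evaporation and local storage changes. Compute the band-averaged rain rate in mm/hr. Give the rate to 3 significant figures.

R ≈ 2.48 mm/hr

Column moisture flux per unit crosswind length is F = V × PW.
Inflow: F_in = 19.2 × 28.8 = 552.96 mm·m/s
Outflow: F_out = 18.1 × 17.6 = 318.56 mm·m/s
Steady-state rate R = (F_in − F_out)/L = (552.96 − 318.56) / 340000 m = 6.894e-04 mm/s.
R = 6.894e-04 × 3600 = 2.48 mm/hr.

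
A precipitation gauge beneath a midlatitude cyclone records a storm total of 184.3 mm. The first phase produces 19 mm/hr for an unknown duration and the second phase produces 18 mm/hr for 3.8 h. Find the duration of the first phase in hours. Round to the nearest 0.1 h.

Known phases: 18 × 3.8 = 68.4 mm.
Remaining depth = 184.3 − 68.4 = 115.9 mm.
Duration = 115.9 / 19 = 6.1 h.

duration ≈ 6.1 h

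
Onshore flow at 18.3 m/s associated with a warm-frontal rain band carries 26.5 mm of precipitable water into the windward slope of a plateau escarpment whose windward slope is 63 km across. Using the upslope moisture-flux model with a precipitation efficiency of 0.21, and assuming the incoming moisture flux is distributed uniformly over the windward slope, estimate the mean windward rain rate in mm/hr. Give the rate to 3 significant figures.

Incoming column moisture flux per unit ridge length: F = V × PW = 18.3 × 26.5 = 484.95 mm·m/s.
Spread over the 63 km slope with efficiency ε = 0.21: R = ε·F/W = 0.21 × 484.95 / 63000 m = 1.617e-03 mm/s.
R = 1.617e-03 × 3600 = 5.82 mm/hr.

R ≈ 5.82 mm/hr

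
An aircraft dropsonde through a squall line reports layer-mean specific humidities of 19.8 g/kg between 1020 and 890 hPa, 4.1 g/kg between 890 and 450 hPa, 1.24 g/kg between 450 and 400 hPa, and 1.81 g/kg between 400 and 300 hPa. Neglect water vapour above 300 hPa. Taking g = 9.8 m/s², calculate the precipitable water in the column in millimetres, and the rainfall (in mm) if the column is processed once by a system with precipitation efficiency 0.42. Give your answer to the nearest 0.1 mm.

PW ≈ 47.2 mm; rainfall ≈ 19.8 mm

Precipitable water is the column-integrated vapour mass per unit area: PW = (1/g) Σ q̄ Δp, with q in kg/kg and Δp in Pa (1 kg/m² of water = 1 mm).
Layer 1020–890 hPa: Δp = 130 hPa = 13000 Pa, q̄ = 0.0198 kg/kg → 0.0198 × 13000 / 9.8 = 26.27 mm
Layer 890–450 hPa: Δp = 440 hPa = 44000 Pa, q̄ = 0.0041 kg/kg → 0.0041 × 44000 / 9.8 = 18.41 mm
Layer 450–400 hPa: Δp = 50 hPa = 5000 Pa, q̄ = 0.00124 kg/kg → 0.00124 × 5000 / 9.8 = 0.63 mm
Layer 400–300 hPa: Δp = 100 hPa = 10000 Pa, q̄ = 0.00181 kg/kg → 0.00181 × 10000 / 9.8 = 1.85 mm
PW = 26.27 + 18.41 + 0.63 + 1.85 = 47.16 ≈ 47.2 mm.
Rainfall = ε × PW = 0.42 × 47.2 = 19.8 mm.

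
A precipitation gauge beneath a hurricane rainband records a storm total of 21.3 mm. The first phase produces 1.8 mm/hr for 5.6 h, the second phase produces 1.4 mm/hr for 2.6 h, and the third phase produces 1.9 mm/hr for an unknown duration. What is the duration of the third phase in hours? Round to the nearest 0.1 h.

Known phases: 1.8 × 5.6 + 1.4 × 2.6 = 10.08 + 3.64 = 13.72 mm.
Remaining depth = 21.3 − 13.72 = 7.58 mm.
Duration = 7.58 / 1.9 = 4.0 h.

duration ≈ 4.0 h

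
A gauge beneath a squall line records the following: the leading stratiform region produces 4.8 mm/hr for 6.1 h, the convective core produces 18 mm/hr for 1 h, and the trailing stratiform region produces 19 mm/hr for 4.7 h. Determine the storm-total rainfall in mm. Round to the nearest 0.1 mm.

Total = Σ Rᵢ Δtᵢ = 4.8 × 6.1 + 18 × 1 + 19 × 4.7
      = 29.28 + 18 + 89.3 = 136.6 mm.

total ≈ 136.6 mm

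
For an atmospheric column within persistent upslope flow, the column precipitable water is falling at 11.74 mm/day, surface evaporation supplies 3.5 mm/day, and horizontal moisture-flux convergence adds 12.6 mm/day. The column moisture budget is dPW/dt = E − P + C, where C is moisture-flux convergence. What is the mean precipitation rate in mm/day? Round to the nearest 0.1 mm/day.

P ≈ 27.8 mm/day

dPW/dt = -11.74 mm/day.
P = E + C − dPW/dt = 3.5 + (12.6) − (-11.74) = 27.8 mm/day.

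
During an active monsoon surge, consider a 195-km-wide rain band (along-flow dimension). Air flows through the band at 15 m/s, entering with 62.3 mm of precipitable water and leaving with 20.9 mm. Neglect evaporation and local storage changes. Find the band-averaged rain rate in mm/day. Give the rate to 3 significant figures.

Column moisture flux per unit crosswind length is F = V × PW.
Inflow: F_in = 15 × 62.3 = 934.5 mm·m/s
Outflow: F_out = 15 × 20.9 = 313.5 mm·m/s
Steady-state rate R = (F_in − F_out)/L = (934.5 − 313.5) / 195000 m = 3.185e-03 mm/s.
R = 3.185e-03 × 3600 × 24 = 275 mm/day.

R ≈ 275 mm/day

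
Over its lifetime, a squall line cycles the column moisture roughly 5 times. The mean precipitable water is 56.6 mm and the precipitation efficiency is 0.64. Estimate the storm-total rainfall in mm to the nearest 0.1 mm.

rainfall ≈ 181.1 mm

Each cycle deposits ε × PW = 0.64 × 56.6 = 36.224 mm.
Over 5 cycles: 5 × 36.224 = 181.1 mm.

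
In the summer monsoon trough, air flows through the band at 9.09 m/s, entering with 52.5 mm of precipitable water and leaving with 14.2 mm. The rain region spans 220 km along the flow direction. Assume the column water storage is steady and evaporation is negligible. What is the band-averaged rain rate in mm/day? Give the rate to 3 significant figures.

R ≈ 137 mm/day

Column moisture flux per unit crosswind length is F = V × PW.
Inflow: F_in = 9.09 × 52.5 = 477.225 mm·m/s
Outflow: F_out = 9.09 × 14.2 = 129.078 mm·m/s
Steady-state rate R = (F_in − F_out)/L = (477.225 − 129.078) / 220000 m = 1.582e-03 mm/s.
R = 1.582e-03 × 3600 × 24 = 137 mm/day.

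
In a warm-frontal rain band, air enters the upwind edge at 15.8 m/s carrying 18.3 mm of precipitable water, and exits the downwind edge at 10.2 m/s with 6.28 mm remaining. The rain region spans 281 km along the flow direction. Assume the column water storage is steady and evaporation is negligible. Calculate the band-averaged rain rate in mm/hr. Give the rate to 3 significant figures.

Column moisture flux per unit crosswind length is F = V × PW.
Inflow: F_in = 15.8 × 18.3 = 289.14 mm·m/s
Outflow: F_out = 10.2 × 6.28 = 64.056 mm·m/s
Steady-state rate R = (F_in − F_out)/L = (289.14 − 64.056) / 281000 m = 8.010e-04 mm/s.
R = 8.010e-04 × 3600 = 2.88 mm/hr.

R ≈ 2.88 mm/hr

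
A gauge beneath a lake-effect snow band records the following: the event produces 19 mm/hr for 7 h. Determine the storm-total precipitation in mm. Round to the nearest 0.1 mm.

Total = Σ Rᵢ Δtᵢ = 19 × 7
      = 133 = 133.0 mm.

total ≈ 133.0 mm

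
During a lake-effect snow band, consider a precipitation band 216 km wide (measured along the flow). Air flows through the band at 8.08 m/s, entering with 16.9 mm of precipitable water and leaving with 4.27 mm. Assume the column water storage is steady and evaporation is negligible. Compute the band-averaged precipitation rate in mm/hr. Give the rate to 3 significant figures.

Column moisture flux per unit crosswind length is F = V × PW.
Inflow: F_in = 8.08 × 16.9 = 136.552 mm·m/s
Outflow: F_out = 8.08 × 4.27 = 34.5016 mm·m/s
Steady-state rate R = (F_in − F_out)/L = (136.552 − 34.5016) / 216000 m = 4.725e-04 mm/s.
R = 4.725e-04 × 3600 = 1.70 mm/hr.

R ≈ 1.70 mm/hr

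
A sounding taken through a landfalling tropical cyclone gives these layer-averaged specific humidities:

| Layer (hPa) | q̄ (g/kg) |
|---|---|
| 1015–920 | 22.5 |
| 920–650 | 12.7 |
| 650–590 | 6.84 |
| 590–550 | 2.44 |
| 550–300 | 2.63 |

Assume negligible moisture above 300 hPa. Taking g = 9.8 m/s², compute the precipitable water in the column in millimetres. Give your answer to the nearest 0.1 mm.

Precipitable water is the column-integrated vapour mass per unit area: PW = (1/g) Σ q̄ Δp, with q in kg/kg and Δp in Pa (1 kg/m² of water = 1 mm).
Layer 1015–920 hPa: Δp = 95 hPa = 9500 Pa, q̄ = 0.0225 kg/kg → 0.0225 × 9500 / 9.8 = 21.81 mm
Layer 920–650 hPa: Δp = 270 hPa = 27000 Pa, q̄ = 0.0127 kg/kg → 0.0127 × 27000 / 9.8 = 34.99 mm
Layer 650–590 hPa: Δp = 60 hPa = 6000 Pa, q̄ = 0.00684 kg/kg → 0.00684 × 6000 / 9.8 = 4.19 mm
Layer 590–550 hPa: Δp = 40 hPa = 4000 Pa, q̄ = 0.00244 kg/kg → 0.00244 × 4000 / 9.8 = 1.00 mm
Layer 550–300 hPa: Δp = 250 hPa = 25000 Pa, q̄ = 0.00263 kg/kg → 0.00263 × 25000 / 9.8 = 6.71 mm
PW = 21.81 + 34.99 + 4.19 + 1.00 + 6.71 = 68.70 ≈ 68.7 mm.

PW ≈ 68.7 mm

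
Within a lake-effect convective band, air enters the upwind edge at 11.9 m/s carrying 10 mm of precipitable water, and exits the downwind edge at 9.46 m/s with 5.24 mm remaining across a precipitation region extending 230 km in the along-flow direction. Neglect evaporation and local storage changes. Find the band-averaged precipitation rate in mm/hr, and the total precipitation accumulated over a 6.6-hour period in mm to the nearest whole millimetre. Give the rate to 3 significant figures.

R ≈ 1.09 mm/hr; total ≈ 7 mm

Column moisture flux per unit crosswind length is F = V × PW.
Inflow: F_in = 11.9 × 10 = 119 mm·m/s
Outflow: F_out = 9.46 × 5.24 = 49.5704 mm·m/s
Steady-state rate R = (F_in − F_out)/L = (119 − 49.5704) / 230000 m = 3.019e-04 mm/s.
R = 3.019e-04 × 3600 = 1.09 mm/hr.
Over 6.6 h: total = 1.09 × 6.6 = 7.194 ≈ 7 mm.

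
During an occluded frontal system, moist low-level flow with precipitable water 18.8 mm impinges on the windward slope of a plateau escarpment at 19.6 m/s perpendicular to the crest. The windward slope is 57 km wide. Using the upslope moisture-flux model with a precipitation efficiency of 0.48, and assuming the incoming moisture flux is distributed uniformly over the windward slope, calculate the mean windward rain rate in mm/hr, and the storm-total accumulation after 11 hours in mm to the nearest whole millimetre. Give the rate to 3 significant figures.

R ≈ 11.2 mm/hr; total ≈ 123 mm

Incoming column moisture flux per unit ridge length: F = V × PW = 19.6 × 18.8 = 368.48 mm·m/s.
Spread over the 57 km slope with efficiency ε = 0.48: R = ε·F/W = 0.48 × 368.48 / 57000 m = 3.103e-03 mm/s.
R = 3.103e-03 × 3600 = 11.2 mm/hr.
Over 11 h: total = 11.2 × 11 = 123.2 ≈ 123 mm.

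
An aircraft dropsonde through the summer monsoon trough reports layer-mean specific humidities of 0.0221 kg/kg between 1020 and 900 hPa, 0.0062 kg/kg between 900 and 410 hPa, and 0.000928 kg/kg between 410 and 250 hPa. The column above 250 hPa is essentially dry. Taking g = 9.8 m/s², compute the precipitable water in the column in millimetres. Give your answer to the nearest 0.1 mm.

Precipitable water is the column-integrated vapour mass per unit area: PW = (1/g) Σ q̄ Δp, with q in kg/kg and Δp in Pa (1 kg/m² of water = 1 mm).
Layer 1020–900 hPa: Δp = 120 hPa = 12000 Pa, q̄ = 0.0221 kg/kg → 0.0221 × 12000 / 9.8 = 27.06 mm
Layer 900–410 hPa: Δp = 490 hPa = 49000 Pa, q̄ = 0.0062 kg/kg → 0.0062 × 49000 / 9.8 = 31.00 mm
Layer 410–250 hPa: Δp = 160 hPa = 16000 Pa, q̄ = 0.000928 kg/kg → 0.000928 × 16000 / 9.8 = 1.52 mm
PW = 27.06 + 31.00 + 1.52 = 59.58 ≈ 59.6 mm.

PW ≈ 59.6 mm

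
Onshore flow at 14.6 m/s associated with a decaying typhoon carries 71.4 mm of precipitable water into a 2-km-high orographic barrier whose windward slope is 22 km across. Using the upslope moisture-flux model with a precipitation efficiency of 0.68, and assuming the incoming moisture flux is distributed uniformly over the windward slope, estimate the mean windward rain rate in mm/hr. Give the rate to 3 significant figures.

Incoming column moisture flux per unit ridge length: F = V × PW = 14.6 × 71.4 = 1042.44 mm·m/s.
Spread over the 22 km slope with efficiency ε = 0.68: R = ε·F/W = 0.68 × 1042.44 / 22000 m = 3.222e-02 mm/s.
R = 3.222e-02 × 3600 = 116 mm/hr.

R ≈ 116 mm/hr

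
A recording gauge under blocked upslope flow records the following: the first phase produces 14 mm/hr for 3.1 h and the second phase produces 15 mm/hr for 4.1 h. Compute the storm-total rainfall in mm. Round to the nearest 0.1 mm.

Total = Σ Rᵢ Δtᵢ = 14 × 3.1 + 15 × 4.1
      = 43.4 + 61.5 = 104.9 mm.

total ≈ 104.9 mm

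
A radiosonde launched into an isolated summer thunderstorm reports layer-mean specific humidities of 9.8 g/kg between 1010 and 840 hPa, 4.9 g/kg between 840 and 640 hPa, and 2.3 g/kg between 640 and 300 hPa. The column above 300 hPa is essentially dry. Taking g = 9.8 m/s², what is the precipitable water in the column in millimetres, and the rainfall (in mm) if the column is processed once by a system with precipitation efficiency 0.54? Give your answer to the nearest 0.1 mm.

Precipitable water is the column-integrated vapour mass per unit area: PW = (1/g) Σ q̄ Δp, with q in kg/kg and Δp in Pa (1 kg/m² of water = 1 mm).
Layer 1010–840 hPa: Δp = 170 hPa = 17000 Pa, q̄ = 0.0098 kg/kg → 0.0098 × 17000 / 9.8 = 17.00 mm
Layer 840–640 hPa: Δp = 200 hPa = 20000 Pa, q̄ = 0.0049 kg/kg → 0.0049 × 20000 / 9.8 = 10.00 mm
Layer 640–300 hPa: Δp = 340 hPa = 34000 Pa, q̄ = 0.0023 kg/kg → 0.0023 × 34000 / 9.8 = 7.98 mm
PW = 17.00 + 10.00 + 7.98 = 34.98 ≈ 35.0 mm.
Rainfall = ε × PW = 0.54 × 35.0 = 18.9 mm.

PW ≈ 35.0 mm; rainfall ≈ 18.9 mm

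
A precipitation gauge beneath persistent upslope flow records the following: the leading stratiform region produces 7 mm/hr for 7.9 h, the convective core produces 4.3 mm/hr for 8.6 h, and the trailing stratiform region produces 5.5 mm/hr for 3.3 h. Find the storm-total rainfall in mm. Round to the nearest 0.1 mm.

total ≈ 110.4 mm

Total = Σ Rᵢ Δtᵢ = 7 × 7.9 + 4.3 × 8.6 + 5.5 × 3.3
      = 55.3 + 36.98 + 18.15 = 110.4 mm.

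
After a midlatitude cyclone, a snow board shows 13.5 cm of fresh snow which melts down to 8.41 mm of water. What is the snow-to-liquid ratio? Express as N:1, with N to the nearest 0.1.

Ratio = snow depth / SWE = 135 mm / 8.41 mm = 16.1, i.e. 16.1:1.

ratio ≈ 16.1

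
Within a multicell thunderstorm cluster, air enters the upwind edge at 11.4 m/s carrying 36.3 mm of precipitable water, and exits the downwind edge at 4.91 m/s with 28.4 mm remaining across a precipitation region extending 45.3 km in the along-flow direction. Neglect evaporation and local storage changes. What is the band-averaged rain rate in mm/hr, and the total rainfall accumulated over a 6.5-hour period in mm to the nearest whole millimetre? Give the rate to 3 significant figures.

R ≈ 21.8 mm/hr; total ≈ 142 mm

Column moisture flux per unit crosswind length is F = V × PW.
Inflow: F_in = 11.4 × 36.3 = 413.82 mm·m/s
Outflow: F_out = 4.91 × 28.4 = 139.444 mm·m/s
Steady-state rate R = (F_in − F_out)/L = (413.82 − 139.444) / 45300 m = 6.057e-03 mm/s.
R = 6.057e-03 × 3600 = 21.8 mm/hr.
Over 6.5 h: total = 21.8 × 6.5 = 141.7 ≈ 142 mm.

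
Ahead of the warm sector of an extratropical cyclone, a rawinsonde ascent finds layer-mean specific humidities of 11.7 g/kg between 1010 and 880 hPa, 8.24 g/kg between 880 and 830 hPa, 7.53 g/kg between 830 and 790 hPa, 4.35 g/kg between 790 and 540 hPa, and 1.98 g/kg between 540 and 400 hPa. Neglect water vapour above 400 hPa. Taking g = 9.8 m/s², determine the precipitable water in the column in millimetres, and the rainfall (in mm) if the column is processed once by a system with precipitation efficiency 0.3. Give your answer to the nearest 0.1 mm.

Precipitable water is the column-integrated vapour mass per unit area: PW = (1/g) Σ q̄ Δp, with q in kg/kg and Δp in Pa (1 kg/m² of water = 1 mm).
Layer 1010–880 hPa: Δp = 130 hPa = 13000 Pa, q̄ = 0.0117 kg/kg → 0.0117 × 13000 / 9.8 = 15.52 mm
Layer 880–830 hPa: Δp = 50 hPa = 5000 Pa, q̄ = 0.00824 kg/kg → 0.00824 × 5000 / 9.8 = 4.20 mm
Layer 830–790 hPa: Δp = 40 hPa = 4000 Pa, q̄ = 0.00753 kg/kg → 0.00753 × 4000 / 9.8 = 3.07 mm
Layer 790–540 hPa: Δp = 250 hPa = 25000 Pa, q̄ = 0.00435 kg/kg → 0.00435 × 25000 / 9.8 = 11.10 mm
Layer 540–400 hPa: Δp = 140 hPa = 14000 Pa, q̄ = 0.00198 kg/kg → 0.00198 × 14000 / 9.8 = 2.83 mm
PW = 15.52 + 4.20 + 3.07 + 11.10 + 2.83 = 36.72 ≈ 36.7 mm.
Rainfall = ε × PW = 0.3 × 36.7 = 11.0 mm.

PW ≈ 36.7 mm; rainfall ≈ 11.0 mm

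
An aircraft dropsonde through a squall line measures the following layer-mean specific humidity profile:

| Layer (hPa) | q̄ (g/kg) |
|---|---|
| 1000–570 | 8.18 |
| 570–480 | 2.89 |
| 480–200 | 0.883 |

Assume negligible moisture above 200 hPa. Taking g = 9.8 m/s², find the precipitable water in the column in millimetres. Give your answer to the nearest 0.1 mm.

Precipitable water is the column-integrated vapour mass per unit area: PW = (1/g) Σ q̄ Δp, with q in kg/kg and Δp in Pa (1 kg/m² of water = 1 mm).
Layer 1000–570 hPa: Δp = 430 hPa = 43000 Pa, q̄ = 0.00818 kg/kg → 0.00818 × 43000 / 9.8 = 35.89 mm
Layer 570–480 hPa: Δp = 90 hPa = 9000 Pa, q̄ = 0.00289 kg/kg → 0.00289 × 9000 / 9.8 = 2.65 mm
Layer 480–200 hPa: Δp = 280 hPa = 28000 Pa, q̄ = 0.000883 kg/kg → 0.000883 × 28000 / 9.8 = 2.52 mm
PW = 35.89 + 2.65 + 2.52 = 41.06 ≈ 41.1 mm.

PW ≈ 41.1 mm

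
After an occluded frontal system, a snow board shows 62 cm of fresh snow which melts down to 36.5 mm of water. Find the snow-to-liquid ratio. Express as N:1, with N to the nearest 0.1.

Ratio = snow depth / SWE = 620 mm / 36.5 mm = 17.0, i.e. 17.0:1.

ratio ≈ 17.0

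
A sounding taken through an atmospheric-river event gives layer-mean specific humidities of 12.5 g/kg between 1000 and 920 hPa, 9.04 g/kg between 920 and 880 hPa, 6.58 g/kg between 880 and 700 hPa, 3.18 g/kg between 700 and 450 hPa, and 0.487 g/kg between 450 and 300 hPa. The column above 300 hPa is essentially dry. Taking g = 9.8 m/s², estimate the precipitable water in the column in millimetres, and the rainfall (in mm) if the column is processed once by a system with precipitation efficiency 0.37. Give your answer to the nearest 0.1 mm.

PW ≈ 34.8 mm; rainfall ≈ 12.9 mm

Precipitable water is the column-integrated vapour mass per unit area: PW = (1/g) Σ q̄ Δp, with q in kg/kg and Δp in Pa (1 kg/m² of water = 1 mm).
Layer 1000–920 hPa: Δp = 80 hPa = 8000 Pa, q̄ = 0.0125 kg/kg → 0.0125 × 8000 / 9.8 = 10.20 mm
Layer 920–880 hPa: Δp = 40 hPa = 4000 Pa, q̄ = 0.00904 kg/kg → 0.00904 × 4000 / 9.8 = 3.69 mm
Layer 880–700 hPa: Δp = 180 hPa = 18000 Pa, q̄ = 0.00658 kg/kg → 0.00658 × 18000 / 9.8 = 12.09 mm
Layer 700–450 hPa: Δp = 250 hPa = 25000 Pa, q̄ = 0.00318 kg/kg → 0.00318 × 25000 / 9.8 = 8.11 mm
Layer 450–300 hPa: Δp = 150 hPa = 15000 Pa, q̄ = 0.000487 kg/kg → 0.000487 × 15000 / 9.8 = 0.75 mm
PW = 10.20 + 3.69 + 12.09 + 8.11 + 0.75 = 34.84 ≈ 34.8 mm.
Rainfall = ε × PW = 0.37 × 34.8 = 12.9 mm.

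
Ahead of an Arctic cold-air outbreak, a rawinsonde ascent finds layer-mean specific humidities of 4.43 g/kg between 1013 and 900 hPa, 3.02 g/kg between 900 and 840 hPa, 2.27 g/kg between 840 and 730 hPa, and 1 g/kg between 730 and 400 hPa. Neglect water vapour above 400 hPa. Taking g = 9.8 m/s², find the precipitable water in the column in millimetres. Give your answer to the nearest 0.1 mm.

Precipitable water is the column-integrated vapour mass per unit area: PW = (1/g) Σ q̄ Δp, with q in kg/kg and Δp in Pa (1 kg/m² of water = 1 mm).
Layer 1013–900 hPa: Δp = 113 hPa = 11300 Pa, q̄ = 0.00443 kg/kg → 0.00443 × 11300 / 9.8 = 5.11 mm
Layer 900–840 hPa: Δp = 60 hPa = 6000 Pa, q̄ = 0.00302 kg/kg → 0.00302 × 6000 / 9.8 = 1.85 mm
Layer 840–730 hPa: Δp = 110 hPa = 11000 Pa, q̄ = 0.00227 kg/kg → 0.00227 × 11000 / 9.8 = 2.55 mm
Layer 730–400 hPa: Δp = 330 hPa = 33000 Pa, q̄ = 0.001 kg/kg → 0.001 × 33000 / 9.8 = 3.37 mm
PW = 5.11 + 1.85 + 2.55 + 3.37 = 12.88 ≈ 12.9 mm.

PW ≈ 12.9 mm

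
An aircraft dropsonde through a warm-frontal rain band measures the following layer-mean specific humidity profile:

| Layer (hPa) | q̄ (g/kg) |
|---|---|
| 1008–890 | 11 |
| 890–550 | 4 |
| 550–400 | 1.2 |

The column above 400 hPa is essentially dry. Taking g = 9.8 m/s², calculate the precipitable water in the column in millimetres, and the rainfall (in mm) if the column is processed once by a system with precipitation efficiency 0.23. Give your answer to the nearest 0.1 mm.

Precipitable water is the column-integrated vapour mass per unit area: PW = (1/g) Σ q̄ Δp, with q in kg/kg and Δp in Pa (1 kg/m² of water = 1 mm).
Layer 1008–890 hPa: Δp = 118 hPa = 11800 Pa, q̄ = 0.011 kg/kg → 0.011 × 11800 / 9.8 = 13.24 mm
Layer 890–550 hPa: Δp = 340 hPa = 34000 Pa, q̄ = 0.004 kg/kg → 0.004 × 34000 / 9.8 = 13.88 mm
Layer 550–400 hPa: Δp = 150 hPa = 15000 Pa, q̄ = 0.0012 kg/kg → 0.0012 × 15000 / 9.8 = 1.84 mm
PW = 13.24 + 13.88 + 1.84 = 28.96 ≈ 29.0 mm.
Rainfall = ε × PW = 0.23 × 29.0 = 6.7 mm.

PW ≈ 29.0 mm; rainfall ≈ 6.7 mm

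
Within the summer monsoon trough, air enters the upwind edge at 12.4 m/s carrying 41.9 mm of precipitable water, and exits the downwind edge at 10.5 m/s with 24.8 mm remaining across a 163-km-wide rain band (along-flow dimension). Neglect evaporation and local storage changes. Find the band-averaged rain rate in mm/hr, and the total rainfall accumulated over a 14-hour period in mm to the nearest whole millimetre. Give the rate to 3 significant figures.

Column moisture flux per unit crosswind length is F = V × PW.
Inflow: F_in = 12.4 × 41.9 = 519.56 mm·m/s
Outflow: F_out = 10.5 × 24.8 = 260.4 mm·m/s
Steady-state rate R = (F_in − F_out)/L = (519.56 − 260.4) / 163000 m = 1.590e-03 mm/s.
R = 1.590e-03 × 3600 = 5.72 mm/hr.
Over 14 h: total = 5.72 × 14 = 80.08 ≈ 80 mm.

R ≈ 5.72 mm/hr; total ≈ 80 mm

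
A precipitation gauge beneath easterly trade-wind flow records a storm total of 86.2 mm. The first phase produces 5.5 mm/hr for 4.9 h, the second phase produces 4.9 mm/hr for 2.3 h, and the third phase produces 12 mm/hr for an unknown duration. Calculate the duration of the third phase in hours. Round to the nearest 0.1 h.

Known phases: 5.5 × 4.9 + 4.9 × 2.3 = 26.95 + 11.27 = 38.22 mm.
Remaining depth = 86.2 − 38.22 = 47.98 mm.
Duration = 47.98 / 12 = 4.0 h.

duration ≈ 4.0 h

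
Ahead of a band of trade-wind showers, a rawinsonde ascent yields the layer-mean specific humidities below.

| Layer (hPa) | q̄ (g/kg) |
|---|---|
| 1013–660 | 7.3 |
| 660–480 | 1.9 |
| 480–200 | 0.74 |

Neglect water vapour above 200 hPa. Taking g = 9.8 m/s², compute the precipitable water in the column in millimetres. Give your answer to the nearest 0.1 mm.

Precipitable water is the column-integrated vapour mass per unit area: PW = (1/g) Σ q̄ Δp, with q in kg/kg and Δp in Pa (1 kg/m² of water = 1 mm).
Layer 1013–660 hPa: Δp = 353 hPa = 35300 Pa, q̄ = 0.0073 kg/kg → 0.0073 × 35300 / 9.8 = 26.29 mm
Layer 660–480 hPa: Δp = 180 hPa = 18000 Pa, q̄ = 0.0019 kg/kg → 0.0019 × 18000 / 9.8 = 3.49 mm
Layer 480–200 hPa: Δp = 280 hPa = 28000 Pa, q̄ = 0.00074 kg/kg → 0.00074 × 28000 / 9.8 = 2.11 mm
PW = 26.29 + 3.49 + 2.11 = 31.89 ≈ 31.9 mm.

PW ≈ 31.9 mm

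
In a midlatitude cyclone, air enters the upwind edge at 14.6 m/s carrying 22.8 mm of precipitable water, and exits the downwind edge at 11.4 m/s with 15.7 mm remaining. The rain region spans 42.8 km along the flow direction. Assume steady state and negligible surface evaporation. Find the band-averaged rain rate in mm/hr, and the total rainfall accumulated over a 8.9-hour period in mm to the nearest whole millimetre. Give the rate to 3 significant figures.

R ≈ 12.9 mm/hr; total ≈ 115 mm

Column moisture flux per unit crosswind length is F = V × PW.
Inflow: F_in = 14.6 × 22.8 = 332.88 mm·m/s
Outflow: F_out = 11.4 × 15.7 = 178.98 mm·m/s
Steady-state rate R = (F_in − F_out)/L = (332.88 − 178.98) / 42800 m = 3.596e-03 mm/s.
R = 3.596e-03 × 3600 = 12.9 mm/hr.
Over 8.9 h: total = 12.9 × 8.9 = 114.81 ≈ 115 mm.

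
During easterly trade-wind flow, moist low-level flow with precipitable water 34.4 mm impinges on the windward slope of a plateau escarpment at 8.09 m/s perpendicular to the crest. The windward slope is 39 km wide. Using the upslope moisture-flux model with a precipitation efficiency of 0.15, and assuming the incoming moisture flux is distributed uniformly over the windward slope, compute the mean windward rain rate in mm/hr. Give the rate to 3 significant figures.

R ≈ 3.85 mm/hr

Incoming column moisture flux per unit ridge length: F = V × PW = 8.09 × 34.4 = 278.296 mm·m/s.
Spread over the 39 km slope with efficiency ε = 0.15: R = ε·F/W = 0.15 × 278.296 / 39000 m = 1.070e-03 mm/s.
R = 1.070e-03 × 3600 = 3.85 mm/hr.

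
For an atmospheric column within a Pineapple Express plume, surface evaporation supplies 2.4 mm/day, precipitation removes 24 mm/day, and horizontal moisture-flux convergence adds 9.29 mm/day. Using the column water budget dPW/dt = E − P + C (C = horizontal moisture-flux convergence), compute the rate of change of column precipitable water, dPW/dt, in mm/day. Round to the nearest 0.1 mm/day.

dPW/dt = E − P + C = 2.4 − 24 + (9.29) = -12.3 mm/day.

dPW/dt ≈ -12.3 mm/day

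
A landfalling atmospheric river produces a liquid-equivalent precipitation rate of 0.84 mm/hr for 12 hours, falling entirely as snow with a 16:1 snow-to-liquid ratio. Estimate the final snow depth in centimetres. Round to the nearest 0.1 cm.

Liquid-equivalent depth = 0.84 × 12 = 10.08 mm.
Snow depth = 10.08 mm × 16 = 161.28 mm = 16.1 cm.

snow depth ≈ 16.1 cm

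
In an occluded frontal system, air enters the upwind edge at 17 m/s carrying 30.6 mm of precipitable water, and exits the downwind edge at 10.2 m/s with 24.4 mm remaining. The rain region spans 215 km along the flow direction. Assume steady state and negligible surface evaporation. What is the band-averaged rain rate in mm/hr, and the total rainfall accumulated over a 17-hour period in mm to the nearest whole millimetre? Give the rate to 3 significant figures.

R ≈ 4.54 mm/hr; total ≈ 77 mm

Column moisture flux per unit crosswind length is F = V × PW.
Inflow: F_in = 17 × 30.6 = 520.2 mm·m/s
Outflow: F_out = 10.2 × 24.4 = 248.88 mm·m/s
Steady-state rate R = (F_in − F_out)/L = (520.2 − 248.88) / 215000 m = 1.262e-03 mm/s.
R = 1.262e-03 × 3600 = 4.54 mm/hr.
Over 17 h: total = 4.54 × 17 = 77.18 ≈ 77 mm.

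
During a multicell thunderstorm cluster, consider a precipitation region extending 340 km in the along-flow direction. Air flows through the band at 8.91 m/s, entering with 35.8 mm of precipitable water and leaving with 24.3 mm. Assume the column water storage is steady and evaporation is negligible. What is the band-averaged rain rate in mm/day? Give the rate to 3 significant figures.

Column moisture flux per unit crosswind length is F = V × PW.
Inflow: F_in = 8.91 × 35.8 = 318.978 mm·m/s
Outflow: F_out = 8.91 × 24.3 = 216.513 mm·m/s
Steady-state rate R = (F_in − F_out)/L = (318.978 − 216.513) / 340000 m = 3.014e-04 mm/s.
R = 3.014e-04 × 3600 × 24 = 26.0 mm/day.

R ≈ 26.0 mm/day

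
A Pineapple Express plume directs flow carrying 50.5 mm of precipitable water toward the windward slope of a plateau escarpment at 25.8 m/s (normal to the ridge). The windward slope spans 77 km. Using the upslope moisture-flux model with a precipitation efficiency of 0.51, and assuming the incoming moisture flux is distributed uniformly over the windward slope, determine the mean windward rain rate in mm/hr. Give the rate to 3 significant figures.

R ≈ 31.1 mm/hr

Incoming column moisture flux per unit ridge length: F = V × PW = 25.8 × 50.5 = 1302.9 mm·m/s.
Spread over the 77 km slope with efficiency ε = 0.51: R = ε·F/W = 0.51 × 1302.9 / 77000 m = 8.630e-03 mm/s.
R = 8.630e-03 × 3600 = 31.1 mm/hr.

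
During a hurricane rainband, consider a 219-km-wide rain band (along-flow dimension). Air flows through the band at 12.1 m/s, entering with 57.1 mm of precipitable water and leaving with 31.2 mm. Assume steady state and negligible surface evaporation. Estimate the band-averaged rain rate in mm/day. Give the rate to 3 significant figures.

R ≈ 124 mm/day

Column moisture flux per unit crosswind length is F = V × PW.
Inflow: F_in = 12.1 × 57.1 = 690.91 mm·m/s
Outflow: F_out = 12.1 × 31.2 = 377.52 mm·m/s
Steady-state rate R = (F_in − F_out)/L = (690.91 − 377.52) / 219000 m = 1.431e-03 mm/s.
R = 1.431e-03 × 3600 × 24 = 124 mm/day.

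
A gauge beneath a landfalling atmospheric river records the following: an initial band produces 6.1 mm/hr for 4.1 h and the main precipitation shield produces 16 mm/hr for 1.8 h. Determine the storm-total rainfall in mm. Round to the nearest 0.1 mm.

Total = Σ Rᵢ Δtᵢ = 6.1 × 4.1 + 16 × 1.8
      = 25.01 + 28.8 = 53.8 mm.

total ≈ 53.8 mm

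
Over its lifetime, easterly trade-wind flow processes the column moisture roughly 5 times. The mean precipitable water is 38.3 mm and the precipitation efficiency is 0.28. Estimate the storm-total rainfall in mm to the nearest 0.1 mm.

Each cycle deposits ε × PW = 0.28 × 38.3 = 10.724 mm.
Over 5 cycles: 5 × 10.724 = 53.6 mm.

rainfall ≈ 53.6 mm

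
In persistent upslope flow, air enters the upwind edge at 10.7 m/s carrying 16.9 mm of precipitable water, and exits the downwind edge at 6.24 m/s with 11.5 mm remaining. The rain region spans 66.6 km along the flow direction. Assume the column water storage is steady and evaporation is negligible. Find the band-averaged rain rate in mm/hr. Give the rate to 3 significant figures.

Column moisture flux per unit crosswind length is F = V × PW.
Inflow: F_in = 10.7 × 16.9 = 180.83 mm·m/s
Outflow: F_out = 6.24 × 11.5 = 71.76 mm·m/s
Steady-state rate R = (F_in − F_out)/L = (180.83 − 71.76) / 66600 m = 1.638e-03 mm/s.
R = 1.638e-03 × 3600 = 5.90 mm/hr.

R ≈ 5.90 mm/hr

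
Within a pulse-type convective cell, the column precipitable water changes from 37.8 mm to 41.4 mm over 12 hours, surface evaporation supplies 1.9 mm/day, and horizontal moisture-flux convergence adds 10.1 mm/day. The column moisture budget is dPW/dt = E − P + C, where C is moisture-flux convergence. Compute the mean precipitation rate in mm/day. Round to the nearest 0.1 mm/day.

dPW/dt = (41.4 − 37.8) mm / (12/24 day) = +7.200 mm/day.
P = E + C − dPW/dt = 1.9 + (10.1) − (+7.200) = 4.8 mm/day.

P ≈ 4.8 mm/day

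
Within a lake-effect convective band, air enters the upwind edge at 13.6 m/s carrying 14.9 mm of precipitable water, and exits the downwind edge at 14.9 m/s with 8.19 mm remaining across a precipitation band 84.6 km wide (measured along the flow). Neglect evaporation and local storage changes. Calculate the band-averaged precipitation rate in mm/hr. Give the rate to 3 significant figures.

Column moisture flux per unit crosswind length is F = V × PW.
Inflow: F_in = 13.6 × 14.9 = 202.64 mm·m/s
Outflow: F_out = 14.9 × 8.19 = 122.031 mm·m/s
Steady-state rate R = (F_in − F_out)/L = (202.64 − 122.031) / 84600 m = 9.528e-04 mm/s.
R = 9.528e-04 × 3600 = 3.43 mm/hr.

R ≈ 3.43 mm/hr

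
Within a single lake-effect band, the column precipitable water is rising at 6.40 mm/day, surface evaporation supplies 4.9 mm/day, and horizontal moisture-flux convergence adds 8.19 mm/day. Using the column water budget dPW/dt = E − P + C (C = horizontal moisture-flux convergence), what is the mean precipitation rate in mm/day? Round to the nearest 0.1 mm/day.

P ≈ 6.7 mm/day

dPW/dt = +6.40 mm/day.
P = E + C − dPW/dt = 4.9 + (8.19) − (+6.40) = 6.7 mm/day.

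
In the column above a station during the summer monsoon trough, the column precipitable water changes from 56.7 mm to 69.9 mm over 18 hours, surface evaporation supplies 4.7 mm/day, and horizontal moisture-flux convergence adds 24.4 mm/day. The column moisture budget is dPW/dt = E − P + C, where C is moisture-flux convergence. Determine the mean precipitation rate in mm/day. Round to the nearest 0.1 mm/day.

dPW/dt = (69.9 − 56.7) mm / (18/24 day) = +17.600 mm/day.
P = E + C − dPW/dt = 4.7 + (24.4) − (+17.600) = 11.5 mm/day.

P ≈ 11.5 mm/day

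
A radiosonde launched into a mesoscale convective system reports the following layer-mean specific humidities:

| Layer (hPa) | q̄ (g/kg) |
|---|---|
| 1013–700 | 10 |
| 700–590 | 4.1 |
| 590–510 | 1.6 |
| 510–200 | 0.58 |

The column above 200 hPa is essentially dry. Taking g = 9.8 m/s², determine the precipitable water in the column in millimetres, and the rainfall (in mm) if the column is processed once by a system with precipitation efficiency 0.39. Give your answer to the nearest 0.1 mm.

Precipitable water is the column-integrated vapour mass per unit area: PW = (1/g) Σ q̄ Δp, with q in kg/kg and Δp in Pa (1 kg/m² of water = 1 mm).
Layer 1013–700 hPa: Δp = 313 hPa = 31300 Pa, q̄ = 0.01 kg/kg → 0.01 × 31300 / 9.8 = 31.94 mm
Layer 700–590 hPa: Δp = 110 hPa = 11000 Pa, q̄ = 0.0041 kg/kg → 0.0041 × 11000 / 9.8 = 4.60 mm
Layer 590–510 hPa: Δp = 80 hPa = 8000 Pa, q̄ = 0.0016 kg/kg → 0.0016 × 8000 / 9.8 = 1.31 mm
Layer 510–200 hPa: Δp = 310 hPa = 31000 Pa, q̄ = 0.00058 kg/kg → 0.00058 × 31000 / 9.8 = 1.83 mm
PW = 31.94 + 4.60 + 1.31 + 1.83 = 39.68 ≈ 39.7 mm.
Rainfall = ε × PW = 0.39 × 39.7 = 15.5 mm.

PW ≈ 39.7 mm; rainfall ≈ 15.5 mm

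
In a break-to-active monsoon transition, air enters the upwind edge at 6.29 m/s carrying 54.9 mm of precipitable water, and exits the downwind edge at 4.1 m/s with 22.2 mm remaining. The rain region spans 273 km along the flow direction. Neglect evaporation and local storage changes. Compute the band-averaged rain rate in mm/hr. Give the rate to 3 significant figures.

Column moisture flux per unit crosswind length is F = V × PW.
Inflow: F_in = 6.29 × 54.9 = 345.321 mm·m/s
Outflow: F_out = 4.1 × 22.2 = 91.02 mm·m/s
Steady-state rate R = (F_in − F_out)/L = (345.321 − 91.02) / 273000 m = 9.315e-04 mm/s.
R = 9.315e-04 × 3600 = 3.35 mm/hr.

R ≈ 3.35 mm/hr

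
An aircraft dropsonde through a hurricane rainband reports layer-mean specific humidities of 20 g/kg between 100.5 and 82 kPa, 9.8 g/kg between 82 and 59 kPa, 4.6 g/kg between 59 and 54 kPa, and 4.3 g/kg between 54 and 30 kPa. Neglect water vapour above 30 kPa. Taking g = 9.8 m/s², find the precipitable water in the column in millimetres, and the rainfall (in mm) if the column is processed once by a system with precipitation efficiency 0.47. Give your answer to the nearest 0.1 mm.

PW ≈ 73.6 mm; rainfall ≈ 34.6 mm

Precipitable water is the column-integrated vapour mass per unit area: PW = (1/g) Σ q̄ Δp, with q in kg/kg and Δp in Pa (1 kg/m² of water = 1 mm).
Layer 100.5–82 kPa: Δp = 185 hPa = 18500 Pa, q̄ = 0.02 kg/kg → 0.02 × 18500 / 9.8 = 37.76 mm
Layer 82–59 kPa: Δp = 230 hPa = 23000 Pa, q̄ = 0.0098 kg/kg → 0.0098 × 23000 / 9.8 = 23.00 mm
Layer 59–54 kPa: Δp = 50 hPa = 5000 Pa, q̄ = 0.0046 kg/kg → 0.0046 × 5000 / 9.8 = 2.35 mm
Layer 54–30 kPa: Δp = 240 hPa = 24000 Pa, q̄ = 0.0043 kg/kg → 0.0043 × 24000 / 9.8 = 10.53 mm
PW = 37.76 + 23.00 + 2.35 + 10.53 = 73.64 ≈ 73.6 mm.
Rainfall = ε × PW = 0.47 × 73.6 = 34.6 mm.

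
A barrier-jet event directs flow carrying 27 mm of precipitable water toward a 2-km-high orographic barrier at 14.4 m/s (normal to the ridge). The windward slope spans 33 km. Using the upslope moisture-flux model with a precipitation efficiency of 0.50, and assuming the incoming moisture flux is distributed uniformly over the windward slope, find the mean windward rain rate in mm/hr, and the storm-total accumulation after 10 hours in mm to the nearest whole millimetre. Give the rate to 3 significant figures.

Incoming column moisture flux per unit ridge length: F = V × PW = 14.4 × 27 = 388.8 mm·m/s.
Spread over the 33 km slope with efficiency ε = 0.50: R = ε·F/W = 0.50 × 388.8 / 33000 m = 5.891e-03 mm/s.
R = 5.891e-03 × 3600 = 21.2 mm/hr.
Over 10 h: total = 21.2 × 10 = 212 mm.

R ≈ 21.2 mm/hr; total ≈ 212 mm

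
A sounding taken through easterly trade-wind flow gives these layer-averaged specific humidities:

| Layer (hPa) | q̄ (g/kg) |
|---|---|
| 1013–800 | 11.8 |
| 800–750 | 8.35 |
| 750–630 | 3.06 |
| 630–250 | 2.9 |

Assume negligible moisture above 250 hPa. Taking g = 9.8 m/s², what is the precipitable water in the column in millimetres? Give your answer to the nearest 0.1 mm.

PW ≈ 44.9 mm

Precipitable water is the column-integrated vapour mass per unit area: PW = (1/g) Σ q̄ Δp, with q in kg/kg and Δp in Pa (1 kg/m² of water = 1 mm).
Layer 1013–800 hPa: Δp = 213 hPa = 21300 Pa, q̄ = 0.0118 kg/kg → 0.0118 × 21300 / 9.8 = 25.65 mm
Layer 800–750 hPa: Δp = 50 hPa = 5000 Pa, q̄ = 0.00835 kg/kg → 0.00835 × 5000 / 9.8 = 4.26 mm
Layer 750–630 hPa: Δp = 120 hPa = 12000 Pa, q̄ = 0.00306 kg/kg → 0.00306 × 12000 / 9.8 = 3.75 mm
Layer 630–250 hPa: Δp = 380 hPa = 38000 Pa, q̄ = 0.0029 kg/kg → 0.0029 × 38000 / 9.8 = 11.24 mm
PW = 25.65 + 4.26 + 3.75 + 11.24 = 44.90 ≈ 44.9 mm.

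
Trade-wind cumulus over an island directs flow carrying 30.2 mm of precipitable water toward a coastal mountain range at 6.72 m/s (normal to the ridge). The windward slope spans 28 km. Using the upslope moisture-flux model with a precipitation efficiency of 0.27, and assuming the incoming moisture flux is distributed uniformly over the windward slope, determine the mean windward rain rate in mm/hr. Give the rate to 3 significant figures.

R ≈ 7.05 mm/hr

Incoming column moisture flux per unit ridge length: F = V × PW = 6.72 × 30.2 = 202.944 mm·m/s.
Spread over the 28 km slope with efficiency ε = 0.27: R = ε·F/W = 0.27 × 202.944 / 28000 m = 1.957e-03 mm/s.
R = 1.957e-03 × 3600 = 7.05 mm/hr.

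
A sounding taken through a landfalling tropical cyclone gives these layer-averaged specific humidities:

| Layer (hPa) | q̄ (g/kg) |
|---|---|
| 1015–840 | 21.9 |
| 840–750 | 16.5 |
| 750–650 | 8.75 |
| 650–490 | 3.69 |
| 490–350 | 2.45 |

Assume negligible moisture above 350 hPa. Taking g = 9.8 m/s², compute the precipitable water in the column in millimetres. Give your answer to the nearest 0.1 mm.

PW ≈ 72.7 mm

Precipitable water is the column-integrated vapour mass per unit area: PW = (1/g) Σ q̄ Δp, with q in kg/kg and Δp in Pa (1 kg/m² of water = 1 mm).
Layer 1015–840 hPa: Δp = 175 hPa = 17500 Pa, q̄ = 0.0219 kg/kg → 0.0219 × 17500 / 9.8 = 39.11 mm
Layer 840–750 hPa: Δp = 90 hPa = 9000 Pa, q̄ = 0.0165 kg/kg → 0.0165 × 9000 / 9.8 = 15.15 mm
Layer 750–650 hPa: Δp = 100 hPa = 10000 Pa, q̄ = 0.00875 kg/kg → 0.00875 × 10000 / 9.8 = 8.93 mm
Layer 650–490 hPa: Δp = 160 hPa = 16000 Pa, q̄ = 0.00369 kg/kg → 0.00369 × 16000 / 9.8 = 6.02 mm
Layer 490–350 hPa: Δp = 140 hPa = 14000 Pa, q̄ = 0.00245 kg/kg → 0.00245 × 14000 / 9.8 = 3.50 mm
PW = 39.11 + 15.15 + 8.93 + 6.02 + 3.50 = 72.71 ≈ 72.7 mm.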